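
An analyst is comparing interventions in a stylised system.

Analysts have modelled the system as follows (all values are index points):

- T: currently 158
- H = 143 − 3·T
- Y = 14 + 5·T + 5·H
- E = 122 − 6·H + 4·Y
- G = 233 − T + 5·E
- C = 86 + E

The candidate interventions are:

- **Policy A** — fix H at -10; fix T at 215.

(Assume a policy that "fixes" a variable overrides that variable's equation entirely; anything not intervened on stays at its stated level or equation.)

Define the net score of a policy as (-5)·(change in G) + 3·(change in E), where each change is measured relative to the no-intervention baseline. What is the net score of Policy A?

Baseline:
  T = 158
  H = 143 − 3·158 = -331
  Y = 14 + 5·158 + 5·(-331) = -851
  E = 122 − 6·(-331) + 4·(-851) = -1296
  G = 233 − 158 + 5·(-1296) = -6405
Policy A (H := -10, T := 215):
  T = 215
  H = -10
  Y = 14 + 5·215 + 5·(-10) = 1039
  E = 122 − 6·(-10) + 4·1039 = 4338
  G = 233 − 215 + 5·4338 = 21708
ΔG = 21708 − (-6405) = 28113; ΔE = 4338 − (-1296) = 5634
Score = (-5)·28113 + 3·5634 = -123663

-123663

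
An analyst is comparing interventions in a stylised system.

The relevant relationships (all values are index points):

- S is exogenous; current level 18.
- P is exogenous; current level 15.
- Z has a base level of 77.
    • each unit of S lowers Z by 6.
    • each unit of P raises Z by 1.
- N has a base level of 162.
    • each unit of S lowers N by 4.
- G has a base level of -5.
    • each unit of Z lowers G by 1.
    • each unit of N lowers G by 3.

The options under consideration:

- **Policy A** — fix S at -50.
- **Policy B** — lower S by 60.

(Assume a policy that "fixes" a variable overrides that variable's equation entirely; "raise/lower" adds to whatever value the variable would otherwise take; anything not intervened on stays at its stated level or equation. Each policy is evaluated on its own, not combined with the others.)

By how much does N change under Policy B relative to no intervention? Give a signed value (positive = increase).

Baseline:
  S = 18
  N = 162 − 4·18 = 90
Policy B (S − 60):
  S = 18 − 60 = -42
  N = 162 − 4·(-42) = 330
Change in N: 330 − 90 = 240

240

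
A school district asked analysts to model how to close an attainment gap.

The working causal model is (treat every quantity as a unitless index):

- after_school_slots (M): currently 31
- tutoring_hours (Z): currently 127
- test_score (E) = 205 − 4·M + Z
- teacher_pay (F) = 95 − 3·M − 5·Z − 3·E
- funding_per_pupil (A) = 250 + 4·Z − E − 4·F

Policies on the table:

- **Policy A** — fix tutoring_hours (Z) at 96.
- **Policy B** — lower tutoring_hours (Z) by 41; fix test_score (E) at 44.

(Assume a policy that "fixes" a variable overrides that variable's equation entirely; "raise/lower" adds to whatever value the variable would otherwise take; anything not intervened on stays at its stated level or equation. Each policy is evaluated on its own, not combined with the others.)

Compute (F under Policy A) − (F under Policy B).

-449

Policy A (Z := 96):
  M = 31
  Z = 96
  E = 205 − 4·31 + 96 = 177
  F = 95 − 3·31 − 5·96 − 3·177 = -1009
Policy B (Z − 41, E := 44):
  M = 31
  Z = 127 − 41 = 86
  E = 44
  F = 95 − 3·31 − 5·86 − 3·44 = -560
F: -1009 − (-560) = -449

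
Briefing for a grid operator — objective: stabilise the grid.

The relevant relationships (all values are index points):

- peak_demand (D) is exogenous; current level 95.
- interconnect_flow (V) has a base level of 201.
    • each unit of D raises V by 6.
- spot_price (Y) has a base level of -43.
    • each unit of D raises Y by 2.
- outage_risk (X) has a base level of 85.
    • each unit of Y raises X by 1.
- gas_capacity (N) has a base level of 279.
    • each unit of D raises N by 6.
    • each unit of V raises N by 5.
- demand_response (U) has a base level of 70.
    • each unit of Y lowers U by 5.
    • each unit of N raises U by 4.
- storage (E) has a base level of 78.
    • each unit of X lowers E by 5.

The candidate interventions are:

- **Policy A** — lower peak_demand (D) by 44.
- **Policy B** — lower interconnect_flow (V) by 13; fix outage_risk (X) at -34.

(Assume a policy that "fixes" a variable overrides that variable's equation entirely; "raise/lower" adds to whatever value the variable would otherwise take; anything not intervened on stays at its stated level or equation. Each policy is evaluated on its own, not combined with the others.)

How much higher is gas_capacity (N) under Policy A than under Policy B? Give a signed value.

Policy A (D − 44):
  D = 95 − 44 = 51
  V = 201 + 6·51 = 507
  N = 279 + 6·51 + 5·507 = 3120
Policy B (V − 13, X := -34):
  D = 95
  V = 201 + 6·95 (−13 from intervention) = 758
  N = 279 + 6·95 + 5·758 = 4639
N: 3120 − 4639 = -1519

-1519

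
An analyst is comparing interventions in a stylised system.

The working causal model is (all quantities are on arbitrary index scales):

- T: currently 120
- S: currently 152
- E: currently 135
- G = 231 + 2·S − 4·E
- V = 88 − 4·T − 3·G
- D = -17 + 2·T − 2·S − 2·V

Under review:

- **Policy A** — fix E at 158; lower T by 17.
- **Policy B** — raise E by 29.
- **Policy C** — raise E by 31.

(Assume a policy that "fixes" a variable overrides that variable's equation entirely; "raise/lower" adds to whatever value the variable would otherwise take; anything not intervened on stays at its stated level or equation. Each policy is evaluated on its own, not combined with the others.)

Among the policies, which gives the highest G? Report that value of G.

-97

Policy A (E := 158, T − 17):
  S = 152
  E = 158
  G = 231 + 2·152 − 4·158 = -97
Policy B (E + 29):
  S = 152
  E = 135 + 29 = 164
  G = 231 + 2·152 − 4·164 = -121
Policy C (E + 31):
  S = 152
  E = 135 + 31 = 166
  G = 231 + 2·152 − 4·166 = -129
Comparing — Policy A: G=-97, Policy B: G=-121, Policy C: G=-129. Highest is -97 (Policy A).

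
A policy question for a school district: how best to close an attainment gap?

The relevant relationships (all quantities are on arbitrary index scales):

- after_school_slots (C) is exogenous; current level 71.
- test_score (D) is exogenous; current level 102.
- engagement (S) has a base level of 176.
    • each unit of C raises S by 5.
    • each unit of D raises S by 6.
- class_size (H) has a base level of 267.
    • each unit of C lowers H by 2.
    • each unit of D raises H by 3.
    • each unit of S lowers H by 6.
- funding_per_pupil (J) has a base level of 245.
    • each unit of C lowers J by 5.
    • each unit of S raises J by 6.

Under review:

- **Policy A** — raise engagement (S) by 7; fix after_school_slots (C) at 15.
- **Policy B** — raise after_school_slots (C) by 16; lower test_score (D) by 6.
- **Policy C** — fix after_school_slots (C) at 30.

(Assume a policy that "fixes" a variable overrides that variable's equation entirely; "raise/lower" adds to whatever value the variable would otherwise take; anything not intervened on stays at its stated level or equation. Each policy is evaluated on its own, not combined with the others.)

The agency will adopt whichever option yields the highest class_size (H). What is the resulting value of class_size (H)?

-4677

Policy A (S + 7, C := 15):
  C = 15
  D = 102
  S = 176 + 5·15 + 6·102 (+7 from intervention) = 870
  H = 267 − 2·15 + 3·102 − 6·870 = -4677
Policy B (C + 16, D − 6):
  C = 71 + 16 = 87
  D = 102 − 6 = 96
  S = 176 + 5·87 + 6·96 = 1187
  H = 267 − 2·87 + 3·96 − 6·1187 = -6741
Policy C (C := 30):
  C = 30
  D = 102
  S = 176 + 5·30 + 6·102 = 938
  H = 267 − 2·30 + 3·102 − 6·938 = -5115
Comparing — Policy A: H=-4677, Policy B: H=-6741, Policy C: H=-5115. Highest is -4677 (Policy A).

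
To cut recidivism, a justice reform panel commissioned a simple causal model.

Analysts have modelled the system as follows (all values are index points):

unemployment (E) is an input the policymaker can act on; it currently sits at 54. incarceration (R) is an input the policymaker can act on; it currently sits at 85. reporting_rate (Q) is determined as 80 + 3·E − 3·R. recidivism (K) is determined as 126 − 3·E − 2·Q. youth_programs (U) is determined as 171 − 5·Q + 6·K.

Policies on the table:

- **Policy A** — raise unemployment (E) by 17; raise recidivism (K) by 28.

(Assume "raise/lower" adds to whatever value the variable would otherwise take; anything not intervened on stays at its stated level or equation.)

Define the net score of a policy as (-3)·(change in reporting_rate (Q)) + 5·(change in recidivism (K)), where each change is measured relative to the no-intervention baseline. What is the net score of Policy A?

Baseline:
  E = 54
  R = 85
  Q = 80 + 3·54 − 3·85 = -13
  K = 126 − 3·54 − 2·(-13) = -10
Policy A (E + 17, K + 28):
  E = 54 + 17 = 71
  R = 85
  Q = 80 + 3·71 − 3·85 = 38
  K = 126 − 3·71 − 2·38 (+28 from intervention) = -135
ΔQ = 38 − (-13) = 51; ΔK = -135 − (-10) = -125
Score = (-3)·51 + 5·(-125) = -778

-778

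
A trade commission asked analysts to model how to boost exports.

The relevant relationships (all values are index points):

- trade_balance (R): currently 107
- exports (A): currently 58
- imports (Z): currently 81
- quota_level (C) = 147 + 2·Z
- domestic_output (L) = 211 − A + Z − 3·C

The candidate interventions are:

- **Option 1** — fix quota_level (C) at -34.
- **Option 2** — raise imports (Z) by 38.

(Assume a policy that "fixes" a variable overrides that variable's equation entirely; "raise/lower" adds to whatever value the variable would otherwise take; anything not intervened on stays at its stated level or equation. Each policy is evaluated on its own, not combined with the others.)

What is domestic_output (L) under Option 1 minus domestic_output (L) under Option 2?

Option 1 (C := -34):
  A = 58
  Z = 81
  C = -34
  L = 211 − 58 + 81 − 3·(-34) = 336
Option 2 (Z + 38):
  A = 58
  Z = 81 + 38 = 119
  C = 147 + 2·119 = 385
  L = 211 − 58 + 119 − 3·385 = -883
L: 336 − (-883) = 1219

1219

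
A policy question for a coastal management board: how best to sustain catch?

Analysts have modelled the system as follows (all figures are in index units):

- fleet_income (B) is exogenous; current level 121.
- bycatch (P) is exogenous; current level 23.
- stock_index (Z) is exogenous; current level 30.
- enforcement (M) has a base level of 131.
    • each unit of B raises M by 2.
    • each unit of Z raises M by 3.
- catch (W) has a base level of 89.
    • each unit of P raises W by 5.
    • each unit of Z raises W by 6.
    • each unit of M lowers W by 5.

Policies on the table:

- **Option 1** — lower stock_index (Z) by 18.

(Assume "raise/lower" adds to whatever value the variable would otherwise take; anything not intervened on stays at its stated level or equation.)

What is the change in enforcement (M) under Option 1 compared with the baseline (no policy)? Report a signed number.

-54

Baseline:
  B = 121
  Z = 30
  M = 131 + 2·121 + 3·30 = 463
Option 1 (Z − 18):
  B = 121
  Z = 30 − 18 = 12
  M = 131 + 2·121 + 3·12 = 409
Change in M: 409 − 463 = -54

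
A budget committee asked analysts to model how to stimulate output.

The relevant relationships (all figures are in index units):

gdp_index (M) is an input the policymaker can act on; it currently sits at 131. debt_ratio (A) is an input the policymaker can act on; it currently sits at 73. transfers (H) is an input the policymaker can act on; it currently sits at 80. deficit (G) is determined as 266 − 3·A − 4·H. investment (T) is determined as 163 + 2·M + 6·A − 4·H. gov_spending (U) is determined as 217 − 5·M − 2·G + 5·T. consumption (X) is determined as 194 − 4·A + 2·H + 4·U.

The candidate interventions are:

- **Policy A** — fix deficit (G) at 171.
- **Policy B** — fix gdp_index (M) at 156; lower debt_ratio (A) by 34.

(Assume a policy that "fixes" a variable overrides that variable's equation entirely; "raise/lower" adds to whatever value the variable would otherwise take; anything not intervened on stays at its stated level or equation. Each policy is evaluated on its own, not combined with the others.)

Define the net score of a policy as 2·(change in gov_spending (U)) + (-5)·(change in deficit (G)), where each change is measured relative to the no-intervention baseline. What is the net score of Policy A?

Baseline:
  M = 131
  A = 73
  H = 80
  G = 266 − 3·73 − 4·80 = -273
  T = 163 + 2·131 + 6·73 − 4·80 = 543
  U = 217 − 5·131 − 2·(-273) + 5·543 = 2823
Policy A (G := 171):
  M = 131
  A = 73
  H = 80
  G = 171
  T = 163 + 2·131 + 6·73 − 4·80 = 543
  U = 217 − 5·131 − 2·171 + 5·543 = 1935
ΔU = 1935 − 2823 = -888; ΔG = 171 − (-273) = 444
Score = 2·(-888) + (-5)·444 = -3996

-3996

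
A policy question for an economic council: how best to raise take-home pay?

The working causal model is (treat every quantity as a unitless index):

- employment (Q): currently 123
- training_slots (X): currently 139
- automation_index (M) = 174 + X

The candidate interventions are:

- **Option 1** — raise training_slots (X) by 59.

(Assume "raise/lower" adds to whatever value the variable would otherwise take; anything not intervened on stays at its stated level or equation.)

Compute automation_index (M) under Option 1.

372

Option 1 (X + 59):
  X = 139 + 59 = 198
  M = 174 + 198 = 372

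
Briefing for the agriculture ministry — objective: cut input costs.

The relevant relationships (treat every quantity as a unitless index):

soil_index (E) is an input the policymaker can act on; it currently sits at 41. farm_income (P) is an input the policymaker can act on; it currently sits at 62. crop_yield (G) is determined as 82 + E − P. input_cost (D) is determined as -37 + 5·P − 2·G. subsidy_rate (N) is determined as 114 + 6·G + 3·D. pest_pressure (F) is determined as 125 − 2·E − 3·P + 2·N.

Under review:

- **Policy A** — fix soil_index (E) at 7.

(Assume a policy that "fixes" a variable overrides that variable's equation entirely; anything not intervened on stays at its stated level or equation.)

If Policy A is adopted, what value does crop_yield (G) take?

27

Policy A (E := 7):
  E = 7
  P = 62
  G = 82 + 7 − 62 = 27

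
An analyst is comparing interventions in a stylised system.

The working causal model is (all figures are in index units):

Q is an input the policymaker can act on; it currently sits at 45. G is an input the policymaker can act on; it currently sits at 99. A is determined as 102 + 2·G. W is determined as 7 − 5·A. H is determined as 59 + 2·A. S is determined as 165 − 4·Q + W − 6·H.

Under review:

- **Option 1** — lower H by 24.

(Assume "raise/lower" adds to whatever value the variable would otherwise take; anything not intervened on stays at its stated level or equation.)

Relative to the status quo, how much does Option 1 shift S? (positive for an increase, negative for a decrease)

144

Baseline:
  Q = 45
  G = 99
  A = 102 + 2·99 = 300
  W = 7 − 5·300 = -1493
  H = 59 + 2·300 = 659
  S = 165 − 4·45 + (-1493) − 6·659 = -5462
Option 1 (H − 24):
  Q = 45
  G = 99
  A = 102 + 2·99 = 300
  W = 7 − 5·300 = -1493
  H = 59 + 2·300 (−24 from intervention) = 635
  S = 165 − 4·45 + (-1493) − 6·635 = -5318
Change in S: -5318 − (-5462) = 144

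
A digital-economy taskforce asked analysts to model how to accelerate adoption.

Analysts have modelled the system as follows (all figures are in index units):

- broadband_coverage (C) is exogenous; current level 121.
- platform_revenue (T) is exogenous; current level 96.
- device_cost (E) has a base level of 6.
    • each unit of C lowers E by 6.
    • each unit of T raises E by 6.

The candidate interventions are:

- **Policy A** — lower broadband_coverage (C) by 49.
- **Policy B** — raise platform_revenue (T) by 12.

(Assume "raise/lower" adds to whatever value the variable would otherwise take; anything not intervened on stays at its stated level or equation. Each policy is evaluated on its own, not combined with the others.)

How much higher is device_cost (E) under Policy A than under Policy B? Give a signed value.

Policy A (C − 49):
  C = 121 − 49 = 72
  T = 96
  E = 6 − 6·72 + 6·96 = 150
Policy B (T + 12):
  C = 121
  T = 96 + 12 = 108
  E = 6 − 6·121 + 6·108 = -72
E: 150 − (-72) = 222

222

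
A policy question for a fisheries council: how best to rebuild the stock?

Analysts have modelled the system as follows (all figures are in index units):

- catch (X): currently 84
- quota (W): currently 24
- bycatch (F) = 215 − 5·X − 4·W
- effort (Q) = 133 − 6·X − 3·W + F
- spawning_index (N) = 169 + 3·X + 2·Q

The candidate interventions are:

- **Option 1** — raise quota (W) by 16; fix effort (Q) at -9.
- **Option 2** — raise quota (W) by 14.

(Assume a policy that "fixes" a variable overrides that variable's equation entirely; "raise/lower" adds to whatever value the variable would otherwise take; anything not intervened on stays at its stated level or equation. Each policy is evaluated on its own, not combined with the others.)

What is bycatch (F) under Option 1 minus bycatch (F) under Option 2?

-8

Option 1 (W + 16, Q := -9):
  X = 84
  W = 24 + 16 = 40
  F = 215 − 5·84 − 4·40 = -365
Option 2 (W + 14):
  X = 84
  W = 24 + 14 = 38
  F = 215 − 5·84 − 4·38 = -357
F: -365 − (-357) = -8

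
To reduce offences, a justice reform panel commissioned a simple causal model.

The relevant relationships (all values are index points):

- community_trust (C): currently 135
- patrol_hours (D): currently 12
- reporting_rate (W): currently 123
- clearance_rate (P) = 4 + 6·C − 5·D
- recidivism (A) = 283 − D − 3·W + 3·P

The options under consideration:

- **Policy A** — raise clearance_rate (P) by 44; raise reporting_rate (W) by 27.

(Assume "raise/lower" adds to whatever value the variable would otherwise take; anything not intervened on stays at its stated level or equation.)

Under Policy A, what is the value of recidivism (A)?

Policy A (P + 44, W + 27):
  C = 135
  D = 12
  W = 123 + 27 = 150
  P = 4 + 6·135 − 5·12 (+44 from intervention) = 798
  A = 283 − 12 − 3·150 + 3·798 = 2215

2215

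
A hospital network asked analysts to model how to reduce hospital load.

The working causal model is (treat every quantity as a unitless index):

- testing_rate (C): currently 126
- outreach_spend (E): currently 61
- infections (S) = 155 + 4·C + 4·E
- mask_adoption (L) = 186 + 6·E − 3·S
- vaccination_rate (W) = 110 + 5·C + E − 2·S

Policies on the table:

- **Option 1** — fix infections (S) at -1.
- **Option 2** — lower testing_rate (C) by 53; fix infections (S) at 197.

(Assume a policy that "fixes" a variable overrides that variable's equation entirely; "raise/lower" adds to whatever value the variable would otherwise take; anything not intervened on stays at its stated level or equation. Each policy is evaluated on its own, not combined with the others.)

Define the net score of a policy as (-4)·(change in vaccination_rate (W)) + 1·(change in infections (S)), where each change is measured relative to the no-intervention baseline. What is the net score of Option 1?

-8136

Baseline:
  C = 126
  E = 61
  S = 155 + 4·126 + 4·61 = 903
  W = 110 + 5·126 + 61 − 2·903 = -1005
Option 1 (S := -1):
  C = 126
  E = 61
  S = -1
  W = 110 + 5·126 + 61 − 2·(-1) = 803
ΔW = 803 − (-1005) = 1808; ΔS = -1 − 903 = -904
Score = (-4)·1808 + 1·(-904) = -8136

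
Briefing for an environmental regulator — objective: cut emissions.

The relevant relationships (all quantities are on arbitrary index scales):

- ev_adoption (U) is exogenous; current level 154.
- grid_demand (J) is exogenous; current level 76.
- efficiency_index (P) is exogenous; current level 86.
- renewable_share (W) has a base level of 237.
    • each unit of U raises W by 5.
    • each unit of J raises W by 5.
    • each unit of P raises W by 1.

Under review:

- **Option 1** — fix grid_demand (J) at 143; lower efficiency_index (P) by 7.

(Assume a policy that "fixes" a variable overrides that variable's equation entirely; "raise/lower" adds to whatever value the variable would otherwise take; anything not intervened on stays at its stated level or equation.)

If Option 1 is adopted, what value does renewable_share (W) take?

1801

Option 1 (J := 143, P − 7):
  U = 154
  J = 143
  P = 86 − 7 = 79
  W = 237 + 5·154 + 5·143 + 79 = 1801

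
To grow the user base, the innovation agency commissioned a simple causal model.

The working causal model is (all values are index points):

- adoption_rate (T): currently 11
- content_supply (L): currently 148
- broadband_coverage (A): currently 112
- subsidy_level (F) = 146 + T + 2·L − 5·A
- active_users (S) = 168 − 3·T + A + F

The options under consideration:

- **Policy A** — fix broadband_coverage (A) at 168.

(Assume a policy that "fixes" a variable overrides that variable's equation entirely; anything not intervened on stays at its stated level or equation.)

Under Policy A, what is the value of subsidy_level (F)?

-387

Policy A (A := 168):
  T = 11
  L = 148
  A = 168
  F = 146 + 11 + 2·148 − 5·168 = -387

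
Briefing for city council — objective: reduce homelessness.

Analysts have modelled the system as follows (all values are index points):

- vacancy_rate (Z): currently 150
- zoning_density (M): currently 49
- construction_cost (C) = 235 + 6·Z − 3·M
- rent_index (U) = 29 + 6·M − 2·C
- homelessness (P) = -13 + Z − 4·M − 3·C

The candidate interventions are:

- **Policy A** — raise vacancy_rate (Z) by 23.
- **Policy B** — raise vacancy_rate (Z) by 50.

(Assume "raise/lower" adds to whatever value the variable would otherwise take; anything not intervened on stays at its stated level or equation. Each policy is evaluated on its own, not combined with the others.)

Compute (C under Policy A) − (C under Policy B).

-162

Policy A (Z + 23):
  Z = 150 + 23 = 173
  M = 49
  C = 235 + 6·173 − 3·49 = 1126
Policy B (Z + 50):
  Z = 150 + 50 = 200
  M = 49
  C = 235 + 6·200 − 3·49 = 1288
C: 1126 − 1288 = -162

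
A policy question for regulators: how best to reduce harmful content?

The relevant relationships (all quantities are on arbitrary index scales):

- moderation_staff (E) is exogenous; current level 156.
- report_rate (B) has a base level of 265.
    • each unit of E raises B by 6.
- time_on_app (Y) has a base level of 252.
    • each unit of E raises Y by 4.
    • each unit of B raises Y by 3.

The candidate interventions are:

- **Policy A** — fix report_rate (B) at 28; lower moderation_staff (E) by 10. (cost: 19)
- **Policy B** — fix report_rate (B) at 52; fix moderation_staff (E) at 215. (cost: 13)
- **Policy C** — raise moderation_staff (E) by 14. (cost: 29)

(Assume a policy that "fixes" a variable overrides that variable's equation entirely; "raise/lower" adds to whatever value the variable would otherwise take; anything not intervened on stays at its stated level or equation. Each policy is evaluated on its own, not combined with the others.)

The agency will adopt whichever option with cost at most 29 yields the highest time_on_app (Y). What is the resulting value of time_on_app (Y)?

4787

Policy A (B := 28, E − 10):
  E = 156 − 10 = 146
  B = 28
  Y = 252 + 4·146 + 3·28 = 920
Policy B (B := 52, E := 215):
  E = 215
  B = 52
  Y = 252 + 4·215 + 3·52 = 1268
Policy C (E + 14):
  E = 156 + 14 = 170
  B = 265 + 6·170 = 1285
  Y = 252 + 4·170 + 3·1285 = 4787
Comparing — Policy A: Y=920, Policy B: Y=1268, Policy C: Y=4787. Highest is 4787 (Policy C).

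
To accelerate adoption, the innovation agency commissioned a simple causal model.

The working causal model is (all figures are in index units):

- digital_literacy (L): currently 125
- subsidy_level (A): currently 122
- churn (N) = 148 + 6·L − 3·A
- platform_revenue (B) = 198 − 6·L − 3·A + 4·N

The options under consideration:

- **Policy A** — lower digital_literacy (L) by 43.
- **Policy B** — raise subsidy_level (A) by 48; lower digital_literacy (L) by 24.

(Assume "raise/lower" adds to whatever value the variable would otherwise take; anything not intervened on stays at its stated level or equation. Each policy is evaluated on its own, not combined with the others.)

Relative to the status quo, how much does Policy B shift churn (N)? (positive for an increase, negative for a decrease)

-288

Baseline:
  L = 125
  A = 122
  N = 148 + 6·125 − 3·122 = 532
Policy B (A + 48, L − 24):
  L = 125 − 24 = 101
  A = 122 + 48 = 170
  N = 148 + 6·101 − 3·170 = 244
Change in N: 244 − 532 = -288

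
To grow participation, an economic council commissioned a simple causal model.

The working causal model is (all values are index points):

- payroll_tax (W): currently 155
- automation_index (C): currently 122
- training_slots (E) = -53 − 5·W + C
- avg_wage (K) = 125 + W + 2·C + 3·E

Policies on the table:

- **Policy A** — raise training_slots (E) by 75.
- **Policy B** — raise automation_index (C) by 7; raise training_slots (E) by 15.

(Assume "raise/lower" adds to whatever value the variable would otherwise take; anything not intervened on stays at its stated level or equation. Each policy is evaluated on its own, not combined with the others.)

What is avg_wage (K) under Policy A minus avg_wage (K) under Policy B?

Policy A (E + 75):
  W = 155
  C = 122
  E = -53 − 5·155 + 122 (+75 from intervention) = -631
  K = 125 + 155 + 2·122 + 3·(-631) = -1369
Policy B (C + 7, E + 15):
  W = 155
  C = 122 + 7 = 129
  E = -53 − 5·155 + 129 (+15 from intervention) = -684
  K = 125 + 155 + 2·129 + 3·(-684) = -1514
K: -1369 − (-1514) = 145

145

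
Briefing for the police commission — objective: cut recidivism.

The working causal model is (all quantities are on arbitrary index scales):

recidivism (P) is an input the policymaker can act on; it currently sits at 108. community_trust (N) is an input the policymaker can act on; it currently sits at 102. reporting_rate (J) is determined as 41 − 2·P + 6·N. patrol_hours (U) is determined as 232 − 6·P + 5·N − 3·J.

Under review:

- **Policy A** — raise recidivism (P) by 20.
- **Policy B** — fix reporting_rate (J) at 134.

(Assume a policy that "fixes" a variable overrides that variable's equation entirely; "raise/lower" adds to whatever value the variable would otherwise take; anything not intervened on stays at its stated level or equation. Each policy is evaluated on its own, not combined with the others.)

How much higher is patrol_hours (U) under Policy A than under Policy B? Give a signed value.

-909

Policy A (P + 20):
  P = 108 + 20 = 128
  N = 102
  J = 41 − 2·128 + 6·102 = 397
  U = 232 − 6·128 + 5·102 − 3·397 = -1217
Policy B (J := 134):
  P = 108
  N = 102
  J = 134
  U = 232 − 6·108 + 5·102 − 3·134 = -308
U: -1217 − (-308) = -909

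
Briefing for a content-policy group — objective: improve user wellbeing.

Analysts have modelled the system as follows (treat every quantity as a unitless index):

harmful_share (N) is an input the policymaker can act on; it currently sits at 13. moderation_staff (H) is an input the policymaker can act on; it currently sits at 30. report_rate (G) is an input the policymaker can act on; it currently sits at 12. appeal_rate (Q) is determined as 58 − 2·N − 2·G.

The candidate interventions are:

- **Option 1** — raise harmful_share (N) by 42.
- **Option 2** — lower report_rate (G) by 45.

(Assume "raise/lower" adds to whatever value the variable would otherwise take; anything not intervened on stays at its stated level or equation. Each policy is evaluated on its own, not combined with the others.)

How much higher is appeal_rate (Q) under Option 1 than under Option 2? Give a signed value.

-174

Option 1 (N + 42):
  N = 13 + 42 = 55
  G = 12
  Q = 58 − 2·55 − 2·12 = -76
Option 2 (G − 45):
  N = 13
  G = 12 − 45 = -33
  Q = 58 − 2·13 − 2·(-33) = 98
Q: -76 − 98 = -174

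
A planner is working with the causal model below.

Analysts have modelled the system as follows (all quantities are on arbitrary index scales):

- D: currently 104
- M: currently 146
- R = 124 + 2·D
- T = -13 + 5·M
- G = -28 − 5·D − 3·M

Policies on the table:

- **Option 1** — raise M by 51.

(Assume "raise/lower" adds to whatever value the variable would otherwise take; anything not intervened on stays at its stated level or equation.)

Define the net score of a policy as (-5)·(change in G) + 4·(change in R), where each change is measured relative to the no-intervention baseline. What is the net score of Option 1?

Baseline:
  D = 104
  M = 146
  R = 124 + 2·104 = 332
  G = -28 − 5·104 − 3·146 = -986
Option 1 (M + 51):
  D = 104
  M = 146 + 51 = 197
  R = 124 + 2·104 = 332
  G = -28 − 5·104 − 3·197 = -1139
ΔG = -1139 − (-986) = -153; ΔR = 332 − 332 = 0
Score = (-5)·(-153) + 4·0 = 765

765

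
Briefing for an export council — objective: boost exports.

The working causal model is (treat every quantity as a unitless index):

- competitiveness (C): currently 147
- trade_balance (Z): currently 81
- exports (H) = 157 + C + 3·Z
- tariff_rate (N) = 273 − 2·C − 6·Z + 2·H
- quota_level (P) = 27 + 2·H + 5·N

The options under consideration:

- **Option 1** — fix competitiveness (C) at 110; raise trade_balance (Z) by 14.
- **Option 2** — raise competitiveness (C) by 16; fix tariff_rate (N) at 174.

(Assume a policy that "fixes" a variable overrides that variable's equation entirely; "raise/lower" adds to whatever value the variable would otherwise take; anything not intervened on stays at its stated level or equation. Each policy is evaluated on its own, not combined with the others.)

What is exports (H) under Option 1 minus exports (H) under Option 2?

-11

Option 1 (C := 110, Z + 14):
  C = 110
  Z = 81 + 14 = 95
  H = 157 + 110 + 3·95 = 552
Option 2 (C + 16, N := 174):
  C = 147 + 16 = 163
  Z = 81
  H = 157 + 163 + 3·81 = 563
H: 552 − 563 = -11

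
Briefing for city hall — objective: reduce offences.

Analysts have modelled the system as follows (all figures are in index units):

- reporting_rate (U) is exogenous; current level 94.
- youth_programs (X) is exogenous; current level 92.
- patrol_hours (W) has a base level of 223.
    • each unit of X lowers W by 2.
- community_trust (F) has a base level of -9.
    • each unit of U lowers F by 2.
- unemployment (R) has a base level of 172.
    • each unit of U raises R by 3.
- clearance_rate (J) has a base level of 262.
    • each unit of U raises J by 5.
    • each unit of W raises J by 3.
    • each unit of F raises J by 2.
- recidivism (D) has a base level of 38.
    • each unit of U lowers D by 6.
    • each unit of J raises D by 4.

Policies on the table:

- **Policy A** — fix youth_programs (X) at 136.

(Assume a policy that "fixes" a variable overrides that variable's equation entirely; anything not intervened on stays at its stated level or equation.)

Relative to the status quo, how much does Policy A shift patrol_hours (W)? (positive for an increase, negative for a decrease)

-88

Baseline:
  X = 92
  W = 223 − 2·92 = 39
Policy A (X := 136):
  X = 136
  W = 223 − 2·136 = -49
Change in W: -49 − 39 = -88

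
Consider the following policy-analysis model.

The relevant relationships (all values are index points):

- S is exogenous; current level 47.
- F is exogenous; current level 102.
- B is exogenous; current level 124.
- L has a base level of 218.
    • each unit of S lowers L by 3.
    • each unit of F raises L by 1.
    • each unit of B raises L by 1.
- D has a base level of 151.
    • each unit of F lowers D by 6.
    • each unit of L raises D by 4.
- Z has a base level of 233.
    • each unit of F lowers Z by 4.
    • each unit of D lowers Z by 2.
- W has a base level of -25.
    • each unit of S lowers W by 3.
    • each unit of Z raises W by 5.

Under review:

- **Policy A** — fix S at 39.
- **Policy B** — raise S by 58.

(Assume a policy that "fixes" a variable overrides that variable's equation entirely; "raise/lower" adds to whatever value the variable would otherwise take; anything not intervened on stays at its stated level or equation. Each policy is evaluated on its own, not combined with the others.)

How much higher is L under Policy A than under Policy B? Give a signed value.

Policy A (S := 39):
  S = 39
  F = 102
  B = 124
  L = 218 − 3·39 + 102 + 124 = 327
Policy B (S + 58):
  S = 47 + 58 = 105
  F = 102
  B = 124
  L = 218 − 3·105 + 102 + 124 = 129
L: 327 − 129 = 198

198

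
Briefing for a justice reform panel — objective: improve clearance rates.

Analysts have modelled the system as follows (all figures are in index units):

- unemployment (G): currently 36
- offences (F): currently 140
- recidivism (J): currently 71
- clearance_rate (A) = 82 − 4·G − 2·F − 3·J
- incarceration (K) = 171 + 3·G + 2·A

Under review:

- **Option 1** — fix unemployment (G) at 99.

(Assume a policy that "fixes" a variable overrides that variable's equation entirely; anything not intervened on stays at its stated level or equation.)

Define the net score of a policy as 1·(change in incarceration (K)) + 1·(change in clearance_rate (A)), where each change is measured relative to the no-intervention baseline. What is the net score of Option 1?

-567

Baseline:
  G = 36
  F = 140
  J = 71
  A = 82 − 4·36 − 2·140 − 3·71 = -555
  K = 171 + 3·36 + 2·(-555) = -831
Option 1 (G := 99):
  G = 99
  F = 140
  J = 71
  A = 82 − 4·99 − 2·140 − 3·71 = -807
  K = 171 + 3·99 + 2·(-807) = -1146
ΔK = -1146 − (-831) = -315; ΔA = -807 − (-555) = -252
Score = 1·(-315) + 1·(-252) = -567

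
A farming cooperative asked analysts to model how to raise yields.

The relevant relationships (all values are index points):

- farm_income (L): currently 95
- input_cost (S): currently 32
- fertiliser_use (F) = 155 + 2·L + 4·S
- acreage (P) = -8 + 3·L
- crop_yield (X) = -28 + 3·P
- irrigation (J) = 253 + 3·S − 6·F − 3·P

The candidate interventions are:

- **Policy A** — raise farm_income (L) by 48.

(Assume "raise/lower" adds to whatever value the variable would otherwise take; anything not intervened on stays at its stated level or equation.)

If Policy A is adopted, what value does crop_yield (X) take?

Policy A (L + 48):
  L = 95 + 48 = 143
  P = -8 + 3·143 = 421
  X = -28 + 3·421 = 1235

1235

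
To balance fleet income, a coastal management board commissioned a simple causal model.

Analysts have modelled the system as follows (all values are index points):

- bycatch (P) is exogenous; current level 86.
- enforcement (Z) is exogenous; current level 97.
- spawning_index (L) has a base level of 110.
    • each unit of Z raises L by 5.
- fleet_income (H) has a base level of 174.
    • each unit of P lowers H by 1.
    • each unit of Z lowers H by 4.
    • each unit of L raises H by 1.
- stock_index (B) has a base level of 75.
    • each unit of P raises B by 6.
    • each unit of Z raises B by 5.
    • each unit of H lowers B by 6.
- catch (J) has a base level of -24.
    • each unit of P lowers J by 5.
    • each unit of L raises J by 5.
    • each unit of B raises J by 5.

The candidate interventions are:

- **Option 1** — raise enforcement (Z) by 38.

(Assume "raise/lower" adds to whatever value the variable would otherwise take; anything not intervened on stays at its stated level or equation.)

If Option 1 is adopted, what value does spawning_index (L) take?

Option 1 (Z + 38):
  Z = 97 + 38 = 135
  L = 110 + 5·135 = 785

785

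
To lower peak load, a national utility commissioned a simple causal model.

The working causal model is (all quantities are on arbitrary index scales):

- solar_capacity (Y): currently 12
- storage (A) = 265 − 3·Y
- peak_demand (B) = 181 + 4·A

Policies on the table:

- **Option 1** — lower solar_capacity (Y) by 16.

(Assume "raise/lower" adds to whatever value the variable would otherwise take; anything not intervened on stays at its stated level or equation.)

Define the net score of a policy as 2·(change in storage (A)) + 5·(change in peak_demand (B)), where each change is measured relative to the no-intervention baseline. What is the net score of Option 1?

Baseline:
  Y = 12
  A = 265 − 3·12 = 229
  B = 181 + 4·229 = 1097
Option 1 (Y − 16):
  Y = 12 − 16 = -4
  A = 265 − 3·(-4) = 277
  B = 181 + 4·277 = 1289
ΔA = 277 − 229 = 48; ΔB = 1289 − 1097 = 192
Score = 2·48 + 5·192 = 1056

1056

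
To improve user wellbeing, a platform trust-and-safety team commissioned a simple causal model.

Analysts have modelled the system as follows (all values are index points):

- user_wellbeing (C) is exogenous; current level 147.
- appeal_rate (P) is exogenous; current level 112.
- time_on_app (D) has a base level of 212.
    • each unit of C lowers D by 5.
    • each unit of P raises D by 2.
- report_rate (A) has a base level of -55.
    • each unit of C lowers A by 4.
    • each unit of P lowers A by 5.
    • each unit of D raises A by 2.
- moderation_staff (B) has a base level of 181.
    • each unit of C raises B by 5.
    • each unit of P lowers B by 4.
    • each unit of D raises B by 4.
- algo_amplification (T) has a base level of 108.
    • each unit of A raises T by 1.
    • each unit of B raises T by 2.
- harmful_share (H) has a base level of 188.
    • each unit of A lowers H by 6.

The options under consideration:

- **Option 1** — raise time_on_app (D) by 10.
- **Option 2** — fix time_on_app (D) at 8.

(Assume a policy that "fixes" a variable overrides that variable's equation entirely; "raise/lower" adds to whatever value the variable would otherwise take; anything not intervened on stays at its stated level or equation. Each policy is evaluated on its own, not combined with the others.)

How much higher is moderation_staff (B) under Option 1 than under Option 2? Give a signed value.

Option 1 (D + 10):
  C = 147
  P = 112
  D = 212 − 5·147 + 2·112 (+10 from intervention) = -289
  B = 181 + 5·147 − 4·112 + 4·(-289) = -688
Option 2 (D := 8):
  C = 147
  P = 112
  D = 8
  B = 181 + 5·147 − 4·112 + 4·8 = 500
B: -688 − 500 = -1188

-1188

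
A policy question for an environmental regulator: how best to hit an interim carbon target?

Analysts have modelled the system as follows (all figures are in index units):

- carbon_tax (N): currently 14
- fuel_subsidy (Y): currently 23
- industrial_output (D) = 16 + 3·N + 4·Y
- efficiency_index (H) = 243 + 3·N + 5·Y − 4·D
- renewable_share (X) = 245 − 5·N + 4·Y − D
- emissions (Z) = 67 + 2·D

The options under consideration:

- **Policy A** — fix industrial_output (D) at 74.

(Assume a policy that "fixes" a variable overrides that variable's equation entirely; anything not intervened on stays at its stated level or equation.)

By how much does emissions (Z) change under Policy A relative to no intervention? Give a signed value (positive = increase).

-152

Baseline:
  N = 14
  Y = 23
  D = 16 + 3·14 + 4·23 = 150
  Z = 67 + 2·150 = 367
Policy A (D := 74):
  N = 14
  Y = 23
  D = 74
  Z = 67 + 2·74 = 215
Change in Z: 215 − 367 = -152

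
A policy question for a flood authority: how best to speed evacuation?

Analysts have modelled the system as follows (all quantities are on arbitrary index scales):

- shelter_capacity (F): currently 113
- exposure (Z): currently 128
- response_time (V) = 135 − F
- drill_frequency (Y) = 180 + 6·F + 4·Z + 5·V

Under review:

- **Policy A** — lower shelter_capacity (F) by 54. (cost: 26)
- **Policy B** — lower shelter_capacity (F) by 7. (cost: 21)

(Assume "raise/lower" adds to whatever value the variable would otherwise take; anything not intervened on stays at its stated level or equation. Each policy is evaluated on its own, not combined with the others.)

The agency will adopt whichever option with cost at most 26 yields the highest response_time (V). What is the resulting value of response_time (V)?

76

Policy A (F − 54):
  F = 113 − 54 = 59
  V = 135 − 59 = 76
Policy B (F − 7):
  F = 113 − 7 = 106
  V = 135 − 106 = 29
Comparing — Policy A: V=76, Policy B: V=29. Highest is 76 (Policy A).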